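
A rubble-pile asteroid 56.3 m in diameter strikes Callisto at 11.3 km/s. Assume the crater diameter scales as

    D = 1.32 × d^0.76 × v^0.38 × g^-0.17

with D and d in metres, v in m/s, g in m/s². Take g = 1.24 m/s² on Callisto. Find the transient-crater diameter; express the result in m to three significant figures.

D ≈ 945 m

In SI units: v = 11300 m/s.
d^0.76 = 56.3^0.76 = 21.40
v^0.38 = 11300^0.38 = 34.69
g^-0.17 = 1.24^-0.17 = 0.9641
D = 1.32 × 21.40 × 34.69 × 0.9641 = 944.7 m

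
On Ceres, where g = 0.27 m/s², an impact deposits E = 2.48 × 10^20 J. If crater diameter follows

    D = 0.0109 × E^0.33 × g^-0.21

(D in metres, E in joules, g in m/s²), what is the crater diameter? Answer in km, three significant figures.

D ≈ 77.1 km

E^0.33 = (2.48 × 10^20)^0.33 = 5.372 × 10^6
g^-0.21 = 0.27^-0.21 = 1.316
D = 0.0109 × 5.372 × 10^6 × 1.316 = 77058 m
   = 77.06 km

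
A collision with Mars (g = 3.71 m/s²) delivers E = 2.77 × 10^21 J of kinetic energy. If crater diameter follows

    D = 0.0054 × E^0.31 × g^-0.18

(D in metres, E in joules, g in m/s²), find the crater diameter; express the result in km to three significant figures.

E^0.31 = (2.77 × 10^21)^0.31 = 4.438 × 10^6
g^-0.18 = 3.71^-0.18 = 0.7898
D = 0.0054 × 4.438 × 10^6 × 0.7898 = 18928 m
   = 18.93 km

D ≈ 18.9 km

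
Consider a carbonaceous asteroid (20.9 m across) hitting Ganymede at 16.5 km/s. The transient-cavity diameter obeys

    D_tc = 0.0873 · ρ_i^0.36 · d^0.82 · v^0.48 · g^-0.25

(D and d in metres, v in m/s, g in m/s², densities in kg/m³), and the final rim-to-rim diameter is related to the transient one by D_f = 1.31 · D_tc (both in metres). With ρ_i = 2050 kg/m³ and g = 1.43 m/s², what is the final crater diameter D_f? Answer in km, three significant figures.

v = 16500 m/s.
ρ_i^0.36 = 2050^0.36 = 15.57
d^0.82 = 20.9^0.82 = 12.09
v^0.48 = 16500^0.48 = 105.8
g^-0.25 = 1.43^-0.25 = 0.9145
D_tc = 0.0873 × 15.57 × 12.09 × 105.8 × 0.9145 = 1590 m
D_f = 1.31 × 1590 = 2083 m
     = 2.083 km

D_f ≈ 2.08 km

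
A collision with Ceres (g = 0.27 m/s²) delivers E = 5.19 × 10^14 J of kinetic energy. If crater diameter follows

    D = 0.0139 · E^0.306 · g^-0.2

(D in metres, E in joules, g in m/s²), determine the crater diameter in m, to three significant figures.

E^0.306 = (5.19 × 10^14)^0.306 = 3.183 × 10^4
g^-0.2 = 0.27^-0.2 = 1.299
D = 0.0139 × 3.183 × 10^4 × 1.299 = 574.7 m

D ≈ 575 m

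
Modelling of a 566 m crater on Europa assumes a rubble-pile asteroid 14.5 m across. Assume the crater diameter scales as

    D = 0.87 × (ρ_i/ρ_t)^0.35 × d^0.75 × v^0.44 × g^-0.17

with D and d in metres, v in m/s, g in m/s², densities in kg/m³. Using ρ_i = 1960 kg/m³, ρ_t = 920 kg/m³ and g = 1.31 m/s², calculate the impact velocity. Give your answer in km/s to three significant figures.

v ≈ 15.8 km/s

Rearranging for v: v = [D / (0.87 · (1960/920)^0.35 · 14.5^0.75 · 1.31^-0.17)]^(1/0.44).
(1960/920)^0.35 = 1.303
14.5^0.75 = 7.431
1.31^-0.17 = 0.9551
Denominator = 0.87 × 1.303 × 7.431 × 0.9551 = 8.046
D / 8.046 = 566 / 8.046 = 70.35
v = 70.35^(1/0.44) = 70.35^2.2727 = 15786 m/s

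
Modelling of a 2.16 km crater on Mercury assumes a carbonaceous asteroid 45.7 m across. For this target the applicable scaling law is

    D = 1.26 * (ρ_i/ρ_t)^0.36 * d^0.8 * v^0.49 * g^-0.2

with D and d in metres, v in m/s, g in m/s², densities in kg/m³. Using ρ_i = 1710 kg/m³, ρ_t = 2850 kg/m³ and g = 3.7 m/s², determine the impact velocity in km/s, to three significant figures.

Rearranging for v: v = [D / (1.26 · (1710/2850)^0.36 · 45.7^0.8 · 3.7^-0.2)]^(1/0.49).
D = 2160 m.
(1710/2850)^0.36 = 0.8320
45.7^0.8 = 21.28
3.7^-0.2 = 0.7698
Denominator = 1.26 × 0.8320 × 21.28 × 0.7698 = 17.17
D / 17.17 = 2160 / 17.17 = 125.8
v = 125.8^(1/0.49) = 125.8^2.0408 = 19277 m/s

v ≈ 19.3 km/s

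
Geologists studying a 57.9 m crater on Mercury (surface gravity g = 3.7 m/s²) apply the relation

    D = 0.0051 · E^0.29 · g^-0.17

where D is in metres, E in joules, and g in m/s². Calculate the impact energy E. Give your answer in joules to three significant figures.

Rearranging: E = [D / (0.0051 · g^-0.17)]^(1/0.29).
g^-0.17 = 3.7^-0.17 = 0.8006
D / (0.0051 × 0.8006) = 57.9 / (4.083 × 10^-3) = 1.418 × 10^4
E = (1.418 × 10^4)^3.4483 = 2.071 × 10^14 J

E ≈ 2.07 × 10^14 J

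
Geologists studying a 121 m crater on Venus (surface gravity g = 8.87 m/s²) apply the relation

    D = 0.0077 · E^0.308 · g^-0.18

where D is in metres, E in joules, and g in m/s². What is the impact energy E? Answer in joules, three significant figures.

E ≈ 1.51 × 10^14 J

Rearranging: E = [D / (0.0077 · g^-0.18)]^(1/0.308).
g^-0.18 = 8.87^-0.18 = 0.6751
D / (0.0077 × 0.6751) = 121 / (5.198 × 10^-3) = 2.328 × 10^4
E = (2.328 × 10^4)^3.2468 = 1.509 × 10^14 J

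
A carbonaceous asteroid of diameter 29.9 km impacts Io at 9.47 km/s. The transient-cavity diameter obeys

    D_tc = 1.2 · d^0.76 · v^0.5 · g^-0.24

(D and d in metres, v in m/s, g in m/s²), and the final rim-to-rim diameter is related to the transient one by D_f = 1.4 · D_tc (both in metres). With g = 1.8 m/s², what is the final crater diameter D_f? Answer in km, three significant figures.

In SI: d = 29900 m, v = 9470 m/s.
d^0.76 = 29900^0.76 = 2521
v^0.5 = 9470^0.5 = 97.31
g^-0.24 = 1.8^-0.24 = 0.8684
D_tc = 1.2 × 2521 × 97.31 × 0.8684 = 2.556 × 10^5 m
D_f = 1.4 × 2.556 × 10^5 = 3.578 × 10^5 m
     = 357.8 km

D_f ≈ 358 km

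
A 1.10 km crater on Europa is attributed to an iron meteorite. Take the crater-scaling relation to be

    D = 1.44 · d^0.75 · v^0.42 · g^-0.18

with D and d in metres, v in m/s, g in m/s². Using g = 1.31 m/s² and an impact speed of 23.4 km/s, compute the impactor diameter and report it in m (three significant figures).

Rearranging for d: d = [D / (1.44 · 23400^0.42 · 1.31^-0.18)]^(1/0.75).
D = 1100 m.
23400^0.42 = 68.40
1.31^-0.18 = 0.9526
Denominator = 1.44 × 68.40 × 0.9526 = 93.83
D / 93.83 = 1100 / 93.83 = 11.72
d = 11.72^(1/0.75) = 11.72^1.3333 = 26.62 m

d ≈ 26.6 m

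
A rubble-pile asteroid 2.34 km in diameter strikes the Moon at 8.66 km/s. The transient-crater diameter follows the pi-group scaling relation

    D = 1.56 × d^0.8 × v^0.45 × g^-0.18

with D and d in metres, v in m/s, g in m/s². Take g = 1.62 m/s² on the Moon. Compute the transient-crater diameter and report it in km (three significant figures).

In SI units: d = 2340 m, v = 8660 m/s.
d^0.8 = 2340^0.8 = 495.9
v^0.45 = 8660^0.45 = 59.14
g^-0.18 = 1.62^-0.18 = 0.9168
D = 1.56 × 495.9 × 59.14 × 0.9168 = 41944 m
   = 41.94 km

D ≈ 41.9 km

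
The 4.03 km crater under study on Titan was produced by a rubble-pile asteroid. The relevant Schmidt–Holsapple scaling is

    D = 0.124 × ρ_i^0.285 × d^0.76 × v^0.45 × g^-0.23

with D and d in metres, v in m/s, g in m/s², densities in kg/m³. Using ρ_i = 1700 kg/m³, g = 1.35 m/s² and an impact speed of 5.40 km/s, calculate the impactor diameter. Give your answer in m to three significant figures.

Rearranging for d: d = [D / (0.124 · 1700^0.285 · 5400^0.45 · 1.35^-0.23)]^(1/0.76).
D = 4030 m.
1700^0.285 = 8.331
5400^0.45 = 47.82
1.35^-0.23 = 0.9333
Denominator = 0.124 × 8.331 × 47.82 × 0.9333 = 46.11
D / 46.11 = 4030 / 46.11 = 87.40
d = 87.40^(1/0.76) = 87.40^1.3158 = 358.6 m

d ≈ 359 m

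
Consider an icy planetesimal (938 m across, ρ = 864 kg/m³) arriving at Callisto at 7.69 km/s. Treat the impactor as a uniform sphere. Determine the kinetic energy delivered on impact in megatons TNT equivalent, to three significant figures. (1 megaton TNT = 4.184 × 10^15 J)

E ≈ 2640 Mt TNT

v = 7690 m/s.
Mass m = (π/6) ρ d³ = (π/6) × 864 × (938)³ = 3.734 × 10^11 kg
E = ½ m v² = 0.5 × 3.734 × 10^11 × (7690)² = 1.104 × 10^19 J
   = 1.104 × 10^19 / 4.184×10^15 = 2639 Mt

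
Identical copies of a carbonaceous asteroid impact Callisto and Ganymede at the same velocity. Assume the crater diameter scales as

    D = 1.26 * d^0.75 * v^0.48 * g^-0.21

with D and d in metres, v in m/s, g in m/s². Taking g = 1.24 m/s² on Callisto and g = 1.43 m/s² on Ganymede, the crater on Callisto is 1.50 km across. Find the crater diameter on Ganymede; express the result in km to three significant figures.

All impactor-dependent factors cancel in the ratio, leaving D_Ganymede/D_Callisto = (g_Ganymede/g_Callisto)^-0.21.
(1.43/1.24)^-0.21 = 1.153^-0.21 = 0.9705
D_Ganymede = 0.9705 × 1.50 km = 1.46 km

D ≈ 1.46 km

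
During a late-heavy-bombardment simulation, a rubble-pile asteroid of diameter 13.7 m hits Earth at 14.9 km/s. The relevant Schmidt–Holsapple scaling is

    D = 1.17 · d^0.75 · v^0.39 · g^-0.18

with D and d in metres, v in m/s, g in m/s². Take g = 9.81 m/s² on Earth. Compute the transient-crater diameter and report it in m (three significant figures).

D ≈ 234 m

In SI units: v = 14900 m/s.
d^0.75 = 13.7^0.75 = 7.121
v^0.39 = 14900^0.39 = 42.42
g^-0.18 = 9.81^-0.18 = 0.6630
D = 1.17 × 7.121 × 42.42 × 0.6630 = 234.3 m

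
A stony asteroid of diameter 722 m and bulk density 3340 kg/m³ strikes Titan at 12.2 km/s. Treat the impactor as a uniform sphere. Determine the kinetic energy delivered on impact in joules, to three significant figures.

E ≈ 4.90 × 10^19 J

v = 12200 m/s.
Mass m = (π/6) ρ d³ = (π/6) × 3340 × (722)³ = 6.582 × 10^11 kg
E = ½ m v² = 0.5 × 6.582 × 10^11 × (12200)² = 4.898 × 10^19 J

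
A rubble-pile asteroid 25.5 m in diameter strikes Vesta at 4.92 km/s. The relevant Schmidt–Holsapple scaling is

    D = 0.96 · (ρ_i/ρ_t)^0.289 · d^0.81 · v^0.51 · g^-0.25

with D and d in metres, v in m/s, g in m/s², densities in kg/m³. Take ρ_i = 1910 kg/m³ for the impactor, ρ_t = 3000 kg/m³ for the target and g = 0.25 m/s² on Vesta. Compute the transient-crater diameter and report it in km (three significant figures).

In SI units: v = 4920 m/s.
(ρ_i/ρ_t)^0.289 = (1910/3000)^0.289 = 0.8777
d^0.81 = 25.5^0.81 = 13.78
v^0.51 = 4920^0.51 = 76.37
g^-0.25 = 0.25^-0.25 = 1.414
D = 0.96 × 0.8777 × 13.78 × 76.37 × 1.414 = 1254 m
   = 1.254 km

D ≈ 1.25 km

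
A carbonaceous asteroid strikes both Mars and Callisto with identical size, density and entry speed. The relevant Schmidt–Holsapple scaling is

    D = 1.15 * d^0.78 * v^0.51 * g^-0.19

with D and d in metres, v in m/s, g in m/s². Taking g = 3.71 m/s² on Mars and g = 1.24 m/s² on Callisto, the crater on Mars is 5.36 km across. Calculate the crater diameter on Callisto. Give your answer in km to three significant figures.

All impactor-dependent factors cancel in the ratio, leaving D_Callisto/D_Mars = (g_Callisto/g_Mars)^-0.19.
(1.24/3.71)^-0.19 = 0.3342^-0.19 = 1.232
D_Callisto = 1.232 × 5.36 km = 6.60 km

D ≈ 6.60 km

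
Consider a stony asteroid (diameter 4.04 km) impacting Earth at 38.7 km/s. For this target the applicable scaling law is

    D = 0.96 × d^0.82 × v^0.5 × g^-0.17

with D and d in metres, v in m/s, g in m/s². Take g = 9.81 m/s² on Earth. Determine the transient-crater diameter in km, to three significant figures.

In SI units: d = 4040 m, v = 38700 m/s.
d^0.82 = 4040^0.82 = 906.2
v^0.5 = 38700^0.5 = 196.7
g^-0.17 = 9.81^-0.17 = 0.6783
D = 0.96 × 906.2 × 196.7 × 0.6783 = 1.161 × 10^5 m
   = 116.1 km

D ≈ 116 km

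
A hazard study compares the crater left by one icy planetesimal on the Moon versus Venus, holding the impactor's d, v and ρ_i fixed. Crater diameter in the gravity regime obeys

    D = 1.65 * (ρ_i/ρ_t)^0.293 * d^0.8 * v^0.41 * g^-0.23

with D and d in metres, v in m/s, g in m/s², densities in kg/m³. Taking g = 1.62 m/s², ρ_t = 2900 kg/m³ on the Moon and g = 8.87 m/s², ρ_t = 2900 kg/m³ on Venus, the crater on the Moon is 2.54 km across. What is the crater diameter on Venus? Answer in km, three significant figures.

The impactor-only factors (d, v, ρ_i) cancel in the ratio, leaving D_Venus/D_Moon = (g_Venus/g_Moon)^-0.23 · (ρ_t,Moon/ρ_t,Venus)^0.293.
(8.87/1.62)^-0.23 = 5.475^-0.23 = 0.6764
(2900/2900)^0.293 = 1.000^0.293 = 1.000
Ratio = 0.6764 × 1.000 = 0.6764
D_Venus = 0.6764 × 2.54 km = 1.72 km

D ≈ 1.72 km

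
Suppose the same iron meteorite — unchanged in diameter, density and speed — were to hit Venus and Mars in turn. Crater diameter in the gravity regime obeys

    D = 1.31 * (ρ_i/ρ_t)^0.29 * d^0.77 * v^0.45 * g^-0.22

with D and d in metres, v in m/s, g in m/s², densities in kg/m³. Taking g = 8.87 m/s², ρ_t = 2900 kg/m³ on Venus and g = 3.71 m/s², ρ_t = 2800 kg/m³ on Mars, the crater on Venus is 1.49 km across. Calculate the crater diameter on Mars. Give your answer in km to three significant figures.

D ≈ 1.82 km

The impactor-only factors (d, v, ρ_i) cancel in the ratio, leaving D_Mars/D_Venus = (g_Mars/g_Venus)^-0.22 · (ρ_t,Venus/ρ_t,Mars)^0.29.
(3.71/8.87)^-0.22 = 0.4183^-0.22 = 1.211
(2900/2800)^0.29 = 1.036^0.29 = 1.010
Ratio = 1.211 × 1.010 = 1.223
D_Mars = 1.223 × 1.49 km = 1.82 km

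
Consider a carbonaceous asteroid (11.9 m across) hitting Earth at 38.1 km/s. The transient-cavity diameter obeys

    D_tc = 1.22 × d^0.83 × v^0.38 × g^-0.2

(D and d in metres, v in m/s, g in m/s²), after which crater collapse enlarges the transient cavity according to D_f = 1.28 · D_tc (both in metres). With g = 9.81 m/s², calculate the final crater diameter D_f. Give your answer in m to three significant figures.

v = 38100 m/s.
d^0.83 = 11.9^0.83 = 7.811
v^0.38 = 38100^0.38 = 55.05
g^-0.2 = 9.81^-0.2 = 0.6334
D_tc = 1.22 × 7.811 × 55.05 × 0.6334 = 332.3 m
D_f = 1.28 × 332.3 = 425.3 m

D_f ≈ 425 m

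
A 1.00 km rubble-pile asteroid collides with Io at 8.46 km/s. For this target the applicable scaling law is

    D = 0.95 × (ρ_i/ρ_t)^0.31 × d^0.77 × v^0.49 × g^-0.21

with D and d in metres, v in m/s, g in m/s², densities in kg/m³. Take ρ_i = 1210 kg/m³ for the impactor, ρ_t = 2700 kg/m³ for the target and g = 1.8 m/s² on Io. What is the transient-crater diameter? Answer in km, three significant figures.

In SI units: d = 1000 m, v = 8460 m/s.
(ρ_i/ρ_t)^0.31 = (1210/2700)^0.31 = 0.7797
d^0.77 = 1000^0.77 = 204.2
v^0.49 = 8460^0.49 = 84.03
g^-0.21 = 1.8^-0.21 = 0.8839
D = 0.95 × 0.7797 × 204.2 × 84.03 × 0.8839 = 11234 m
   = 11.23 km

D ≈ 11.2 km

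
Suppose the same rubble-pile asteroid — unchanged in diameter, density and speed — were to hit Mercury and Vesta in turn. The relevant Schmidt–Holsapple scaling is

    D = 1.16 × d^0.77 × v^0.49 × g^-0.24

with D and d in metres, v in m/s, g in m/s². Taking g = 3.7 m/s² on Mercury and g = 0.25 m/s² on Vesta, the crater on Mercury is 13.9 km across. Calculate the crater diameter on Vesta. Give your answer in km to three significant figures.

D ≈ 26.5 km

All impactor-dependent factors cancel in the ratio, leaving D_Vesta/D_Mercury = (g_Vesta/g_Mercury)^-0.24.
(0.25/3.7)^-0.24 = 0.06757^-0.24 = 1.909
D_Vesta = 1.909 × 13.9 km = 26.5 km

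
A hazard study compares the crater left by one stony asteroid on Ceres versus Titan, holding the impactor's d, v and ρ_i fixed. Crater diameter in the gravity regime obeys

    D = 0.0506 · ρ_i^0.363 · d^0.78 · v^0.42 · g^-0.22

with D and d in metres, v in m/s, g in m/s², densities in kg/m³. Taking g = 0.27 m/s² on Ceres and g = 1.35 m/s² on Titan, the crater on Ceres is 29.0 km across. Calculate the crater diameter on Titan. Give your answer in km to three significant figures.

D ≈ 20.4 km

All impactor-dependent factors cancel in the ratio, leaving D_Titan/D_Ceres = (g_Titan/g_Ceres)^-0.22.
(1.35/0.27)^-0.22 = 5.000^-0.22 = 0.7018
D_Titan = 0.7018 × 29.0 km = 20.4 km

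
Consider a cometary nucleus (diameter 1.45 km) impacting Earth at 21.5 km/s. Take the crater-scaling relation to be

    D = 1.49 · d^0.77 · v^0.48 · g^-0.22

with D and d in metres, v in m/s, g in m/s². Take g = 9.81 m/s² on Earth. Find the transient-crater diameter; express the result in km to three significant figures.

In SI units: d = 1450 m, v = 21500 m/s.
d^0.77 = 1450^0.77 = 271.8
v^0.48 = 21500^0.48 = 120.1
g^-0.22 = 9.81^-0.22 = 0.6051
D = 1.49 × 271.8 × 120.1 × 0.6051 = 29431 m
   = 29.43 km

D ≈ 29.4 km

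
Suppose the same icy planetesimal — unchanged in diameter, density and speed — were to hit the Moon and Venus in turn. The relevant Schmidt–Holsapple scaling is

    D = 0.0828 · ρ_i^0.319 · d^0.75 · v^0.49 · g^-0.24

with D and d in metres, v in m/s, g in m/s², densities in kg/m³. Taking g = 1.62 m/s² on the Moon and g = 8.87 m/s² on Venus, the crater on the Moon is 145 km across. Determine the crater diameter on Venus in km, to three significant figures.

All impactor-dependent factors cancel in the ratio, leaving D_Venus/D_Moon = (g_Venus/g_Moon)^-0.24.
(8.87/1.62)^-0.24 = 5.475^-0.24 = 0.6649
D_Venus = 0.6649 × 145 km = 96.4 km

D ≈ 96.4 km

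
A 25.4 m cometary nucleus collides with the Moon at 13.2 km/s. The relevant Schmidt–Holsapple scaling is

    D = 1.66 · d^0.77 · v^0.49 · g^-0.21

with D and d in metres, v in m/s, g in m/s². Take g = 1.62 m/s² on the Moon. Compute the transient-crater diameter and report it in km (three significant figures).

In SI units: v = 13200 m/s.
d^0.77 = 25.4^0.77 = 12.07
v^0.49 = 13200^0.49 = 104.5
g^-0.21 = 1.62^-0.21 = 0.9037
D = 1.66 × 12.07 × 104.5 × 0.9037 = 1892 m
   = 1.892 km

D ≈ 1.89 km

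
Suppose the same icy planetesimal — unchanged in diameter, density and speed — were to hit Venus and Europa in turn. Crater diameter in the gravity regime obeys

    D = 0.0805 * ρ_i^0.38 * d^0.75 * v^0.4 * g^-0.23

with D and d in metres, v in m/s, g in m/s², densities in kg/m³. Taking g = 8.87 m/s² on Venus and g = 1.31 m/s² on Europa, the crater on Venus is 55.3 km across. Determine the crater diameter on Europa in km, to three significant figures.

All impactor-dependent factors cancel in the ratio, leaving D_Europa/D_Venus = (g_Europa/g_Venus)^-0.23.
(1.31/8.87)^-0.23 = 0.1477^-0.23 = 1.553
D_Europa = 1.553 × 55.3 km = 85.9 km

D ≈ 85.9 km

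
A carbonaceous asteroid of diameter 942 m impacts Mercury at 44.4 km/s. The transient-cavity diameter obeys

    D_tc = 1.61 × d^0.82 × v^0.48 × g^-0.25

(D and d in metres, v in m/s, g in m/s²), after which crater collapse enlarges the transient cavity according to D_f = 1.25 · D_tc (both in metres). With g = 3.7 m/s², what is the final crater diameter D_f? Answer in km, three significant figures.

D_f ≈ 67.8 km

v = 44400 m/s.
d^0.82 = 942^0.82 = 274.6
v^0.48 = 44400^0.48 = 170.1
g^-0.25 = 3.7^-0.25 = 0.7210
D_tc = 1.61 × 274.6 × 170.1 × 0.7210 = 54220 m
D_f = 1.25 × 54220 = 67775 m
     = 67.78 km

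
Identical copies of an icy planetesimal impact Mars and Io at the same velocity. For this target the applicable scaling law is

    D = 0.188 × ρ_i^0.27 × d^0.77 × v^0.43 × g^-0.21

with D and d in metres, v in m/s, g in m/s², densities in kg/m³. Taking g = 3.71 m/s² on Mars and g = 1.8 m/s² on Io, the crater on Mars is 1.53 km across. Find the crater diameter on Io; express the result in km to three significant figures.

All impactor-dependent factors cancel in the ratio, leaving D_Io/D_Mars = (g_Io/g_Mars)^-0.21.
(1.8/3.71)^-0.21 = 0.4852^-0.21 = 1.164
D_Io = 1.164 × 1.53 km = 1.78 km

D ≈ 1.78 km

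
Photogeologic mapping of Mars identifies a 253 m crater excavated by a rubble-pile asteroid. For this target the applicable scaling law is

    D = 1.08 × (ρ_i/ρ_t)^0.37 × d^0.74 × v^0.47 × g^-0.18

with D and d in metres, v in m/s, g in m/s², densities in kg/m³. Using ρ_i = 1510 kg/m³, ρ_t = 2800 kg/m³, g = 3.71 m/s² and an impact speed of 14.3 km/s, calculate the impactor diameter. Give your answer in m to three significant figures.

Rearranging for d: d = [D / (1.08 · (1510/2800)^0.37 · 14300^0.47 · 3.71^-0.18)]^(1/0.74).
(1510/2800)^0.37 = 0.7957
14300^0.47 = 89.74
3.71^-0.18 = 0.7898
Denominator = 1.08 × 0.7957 × 89.74 × 0.7898 = 60.91
D / 60.91 = 253 / 60.91 = 4.154
d = 4.154^(1/0.74) = 4.154^1.3514 = 6.852 m

d ≈ 6.85 m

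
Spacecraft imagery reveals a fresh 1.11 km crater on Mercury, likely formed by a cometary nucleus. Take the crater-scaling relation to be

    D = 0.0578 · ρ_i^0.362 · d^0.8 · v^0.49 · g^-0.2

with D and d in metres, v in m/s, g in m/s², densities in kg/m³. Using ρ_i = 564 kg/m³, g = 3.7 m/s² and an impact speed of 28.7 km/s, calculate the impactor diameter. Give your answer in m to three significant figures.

d ≈ 33.2 m

Rearranging for d: d = [D / (0.0578 · 564^0.362 · 28700^0.49 · 3.7^-0.2)]^(1/0.8).
D = 1110 m.
564^0.362 = 9.907
28700^0.49 = 152.9
3.7^-0.2 = 0.7698
Denominator = 0.0578 × 9.907 × 152.9 × 0.7698 = 67.40
D / 67.40 = 1110 / 67.40 = 16.47
d = 16.47^(1/0.8) = 16.47^1.25 = 33.18 m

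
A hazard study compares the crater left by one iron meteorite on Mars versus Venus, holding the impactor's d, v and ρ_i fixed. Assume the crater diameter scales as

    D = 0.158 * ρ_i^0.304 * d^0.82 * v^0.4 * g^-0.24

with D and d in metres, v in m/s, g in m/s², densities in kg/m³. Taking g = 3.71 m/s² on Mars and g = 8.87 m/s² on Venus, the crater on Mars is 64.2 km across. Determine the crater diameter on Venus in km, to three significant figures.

D ≈ 52.1 km

All impactor-dependent factors cancel in the ratio, leaving D_Venus/D_Mars = (g_Venus/g_Mars)^-0.24.
(8.87/3.71)^-0.24 = 2.391^-0.24 = 0.8112
D_Venus = 0.8112 × 64.2 km = 52.1 km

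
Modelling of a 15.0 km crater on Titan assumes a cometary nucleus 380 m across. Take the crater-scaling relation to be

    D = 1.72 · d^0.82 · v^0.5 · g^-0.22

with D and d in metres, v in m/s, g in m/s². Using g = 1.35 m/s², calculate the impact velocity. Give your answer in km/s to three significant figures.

Rearranging for v: v = [D / (1.72 · 380^0.82 · 1.35^-0.22)]^(1/0.5).
D = 15000 m.
380^0.82 = 130.4
1.35^-0.22 = 0.9361
Denominator = 1.72 × 130.4 × 0.9361 = 210.0
D / 210.0 = 15000 / 210.0 = 71.43
v = 71.43^(1/0.5) = 71.43^2 = 5102 m/s

v ≈ 5.10 km/s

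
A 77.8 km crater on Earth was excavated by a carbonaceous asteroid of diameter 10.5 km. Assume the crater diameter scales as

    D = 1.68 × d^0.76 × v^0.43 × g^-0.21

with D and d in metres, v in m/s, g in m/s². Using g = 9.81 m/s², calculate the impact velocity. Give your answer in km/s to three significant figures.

Rearranging for v: v = [D / (1.68 · 10500^0.76 · 9.81^-0.21)]^(1/0.43).
D = 77800 m.
10500^0.76 = 1138
9.81^-0.21 = 0.6191
Denominator = 1.68 × 1138 × 0.6191 = 1184
D / 1184 = 77800 / 1184 = 65.71
v = 65.71^(1/0.43) = 65.71^2.3256 = 16869 m/s

v ≈ 16.9 km/s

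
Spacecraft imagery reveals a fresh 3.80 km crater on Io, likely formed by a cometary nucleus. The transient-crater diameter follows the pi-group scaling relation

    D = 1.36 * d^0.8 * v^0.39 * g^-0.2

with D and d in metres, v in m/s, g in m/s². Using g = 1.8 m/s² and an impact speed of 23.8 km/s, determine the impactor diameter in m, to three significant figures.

d ≈ 173 m

Rearranging for d: d = [D / (1.36 · 23800^0.39 · 1.8^-0.2)]^(1/0.8).
D = 3800 m.
23800^0.39 = 50.92
1.8^-0.2 = 0.8891
Denominator = 1.36 × 50.92 × 0.8891 = 61.57
D / 61.57 = 3800 / 61.57 = 61.72
d = 61.72^(1/0.8) = 61.72^1.25 = 173.0 m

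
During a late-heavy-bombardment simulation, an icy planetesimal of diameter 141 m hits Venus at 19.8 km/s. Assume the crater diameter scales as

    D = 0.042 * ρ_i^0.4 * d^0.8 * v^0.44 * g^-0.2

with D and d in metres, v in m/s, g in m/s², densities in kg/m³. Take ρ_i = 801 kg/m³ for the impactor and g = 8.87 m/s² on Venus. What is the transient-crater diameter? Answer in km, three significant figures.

In SI units: v = 19800 m/s.
ρ_i^0.4 = 801^0.4 = 14.50
d^0.8 = 141^0.8 = 52.41
v^0.44 = 19800^0.44 = 77.72
g^-0.2 = 8.87^-0.2 = 0.6463
D = 0.042 × 14.50 × 52.41 × 77.72 × 0.6463 = 1603 m
   = 1.603 km

D ≈ 1.60 km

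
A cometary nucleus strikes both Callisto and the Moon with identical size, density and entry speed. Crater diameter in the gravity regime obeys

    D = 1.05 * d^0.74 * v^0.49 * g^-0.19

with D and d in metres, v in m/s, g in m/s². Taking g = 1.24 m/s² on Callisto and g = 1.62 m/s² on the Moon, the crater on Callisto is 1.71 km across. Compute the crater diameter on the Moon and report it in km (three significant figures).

All impactor-dependent factors cancel in the ratio, leaving D_Moon/D_Callisto = (g_Moon/g_Callisto)^-0.19.
(1.62/1.24)^-0.19 = 1.306^-0.19 = 0.9505
D_Moon = 0.9505 × 1.71 km = 1.63 km

D ≈ 1.63 km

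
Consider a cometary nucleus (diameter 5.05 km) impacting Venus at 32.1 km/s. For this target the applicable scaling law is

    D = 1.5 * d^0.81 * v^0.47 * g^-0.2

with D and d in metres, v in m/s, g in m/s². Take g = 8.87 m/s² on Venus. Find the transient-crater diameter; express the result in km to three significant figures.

D ≈ 127 km

In SI units: d = 5050 m, v = 32100 m/s.
d^0.81 = 5050^0.81 = 999.2
v^0.47 = 32100^0.47 = 131.2
g^-0.2 = 8.87^-0.2 = 0.6463
D = 1.5 × 999.2 × 131.2 × 0.6463 = 1.271 × 10^5 m
   = 127.1 km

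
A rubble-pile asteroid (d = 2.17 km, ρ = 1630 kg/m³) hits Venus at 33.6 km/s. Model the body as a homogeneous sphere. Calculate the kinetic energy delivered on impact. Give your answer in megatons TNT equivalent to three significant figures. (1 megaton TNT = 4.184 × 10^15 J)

d = 2170 m; v = 33600 m/s.
Mass m = (π/6) ρ d³ = (π/6) × 1630 × (2170)³ = 8.721 × 10^12 kg
E = ½ m v² = 0.5 × 8.721 × 10^12 × (33600)² = 4.923 × 10^21 J
   = 4.923 × 10^21 / 4.184×10^15 = 1.177 × 10^6 Mt

E ≈ 1.18 × 10^6 Mt TNT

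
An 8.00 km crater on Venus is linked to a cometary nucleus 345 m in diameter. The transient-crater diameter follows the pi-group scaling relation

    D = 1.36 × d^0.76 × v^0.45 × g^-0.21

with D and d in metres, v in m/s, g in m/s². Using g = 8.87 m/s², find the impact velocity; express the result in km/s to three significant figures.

Rearranging for v: v = [D / (1.36 · 345^0.76 · 8.87^-0.21)]^(1/0.45).
D = 8000 m.
345^0.76 = 84.87
8.87^-0.21 = 0.6323
Denominator = 1.36 × 84.87 × 0.6323 = 72.98
D / 72.98 = 8000 / 72.98 = 109.6
v = 109.6^(1/0.45) = 109.6^2.2222 = 34109 m/s

v ≈ 34.1 km/s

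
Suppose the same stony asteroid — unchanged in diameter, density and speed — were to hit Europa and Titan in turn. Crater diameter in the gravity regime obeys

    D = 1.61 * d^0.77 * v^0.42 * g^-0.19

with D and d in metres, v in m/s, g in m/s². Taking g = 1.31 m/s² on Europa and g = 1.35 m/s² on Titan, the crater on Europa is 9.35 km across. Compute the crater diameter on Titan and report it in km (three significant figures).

D ≈ 9.30 km

All impactor-dependent factors cancel in the ratio, leaving D_Titan/D_Europa = (g_Titan/g_Europa)^-0.19.
(1.35/1.31)^-0.19 = 1.031^-0.19 = 0.9942
D_Titan = 0.9942 × 9.35 km = 9.30 km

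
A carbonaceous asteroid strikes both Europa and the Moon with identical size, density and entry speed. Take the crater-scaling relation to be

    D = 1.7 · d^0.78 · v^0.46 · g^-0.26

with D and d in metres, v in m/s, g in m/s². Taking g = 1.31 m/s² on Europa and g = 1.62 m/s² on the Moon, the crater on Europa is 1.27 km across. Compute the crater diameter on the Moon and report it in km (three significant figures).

All impactor-dependent factors cancel in the ratio, leaving D_Moon/D_Europa = (g_Moon/g_Europa)^-0.26.
(1.62/1.31)^-0.26 = 1.237^-0.26 = 0.9462
D_Moon = 0.9462 × 1.27 km = 1.20 km

D ≈ 1.20 km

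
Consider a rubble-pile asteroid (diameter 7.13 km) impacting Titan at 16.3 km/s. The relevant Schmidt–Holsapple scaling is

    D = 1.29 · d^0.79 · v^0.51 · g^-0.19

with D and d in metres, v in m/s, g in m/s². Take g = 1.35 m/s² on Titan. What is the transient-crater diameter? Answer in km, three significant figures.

In SI units: d = 7130 m, v = 16300 m/s.
d^0.79 = 7130^0.79 = 1106
v^0.51 = 16300^0.51 = 140.7
g^-0.19 = 1.35^-0.19 = 0.9446
D = 1.29 × 1106 × 140.7 × 0.9446 = 1.896 × 10^5 m
   = 189.6 km

D ≈ 190 km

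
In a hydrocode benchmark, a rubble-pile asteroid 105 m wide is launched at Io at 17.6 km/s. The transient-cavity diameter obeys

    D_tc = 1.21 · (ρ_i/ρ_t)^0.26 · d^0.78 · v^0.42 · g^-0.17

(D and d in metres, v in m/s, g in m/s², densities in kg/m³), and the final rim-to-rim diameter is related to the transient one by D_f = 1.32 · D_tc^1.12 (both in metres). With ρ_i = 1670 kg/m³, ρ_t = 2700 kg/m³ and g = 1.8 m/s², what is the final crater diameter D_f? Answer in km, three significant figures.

v = 17600 m/s.
(ρ_i/ρ_t)^0.26 = (1670/2700)^0.26 = 0.8826
d^0.78 = 105^0.78 = 37.72
v^0.42 = 17600^0.42 = 60.69
g^-0.17 = 1.8^-0.17 = 0.9049
D_tc = 1.21 × 0.8826 × 37.72 × 60.69 × 0.9049 = 2212 m
D_f = 1.32 × (2212)^1.12 = 7358 m
     = 7.358 km

D_f ≈ 7.36 km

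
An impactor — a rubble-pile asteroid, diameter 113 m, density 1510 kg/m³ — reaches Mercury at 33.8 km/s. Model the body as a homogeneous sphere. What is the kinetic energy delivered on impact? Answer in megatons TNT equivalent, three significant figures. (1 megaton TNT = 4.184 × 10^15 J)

v = 33800 m/s.
Mass m = (π/6) ρ d³ = (π/6) × 1510 × (113)³ = 1.141 × 10^9 kg
E = ½ m v² = 0.5 × 1.141 × 10^9 × (33800)² = 6.518 × 10^17 J
   = 6.518 × 10^17 / 4.184×10^15 = 155.8 Mt

E ≈ 156 Mt TNT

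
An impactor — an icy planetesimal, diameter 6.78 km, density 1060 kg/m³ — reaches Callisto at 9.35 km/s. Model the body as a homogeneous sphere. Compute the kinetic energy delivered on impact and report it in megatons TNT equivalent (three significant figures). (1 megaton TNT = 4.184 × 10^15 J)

d = 6780 m; v = 9350 m/s.
Mass m = (π/6) ρ d³ = (π/6) × 1060 × (6780)³ = 1.730 × 10^14 kg
E = ½ m v² = 0.5 × 1.730 × 10^14 × (9350)² = 7.562 × 10^21 J
   = 7.562 × 10^21 / 4.184×10^15 = 1.807 × 10^6 Mt

E ≈ 1.81 × 10^6 Mt TNT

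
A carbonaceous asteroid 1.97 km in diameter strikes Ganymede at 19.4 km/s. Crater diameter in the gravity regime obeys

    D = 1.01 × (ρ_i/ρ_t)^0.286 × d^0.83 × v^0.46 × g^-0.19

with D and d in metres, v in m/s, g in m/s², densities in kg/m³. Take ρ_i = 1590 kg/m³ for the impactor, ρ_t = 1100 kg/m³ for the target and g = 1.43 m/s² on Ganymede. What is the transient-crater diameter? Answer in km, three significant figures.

D ≈ 53.4 km

In SI units: d = 1970 m, v = 19400 m/s.
(ρ_i/ρ_t)^0.286 = (1590/1100)^0.286 = 1.111
d^0.83 = 1970^0.83 = 542.5
v^0.46 = 19400^0.46 = 93.84
g^-0.19 = 1.43^-0.19 = 0.9343
D = 1.01 × 1.111 × 542.5 × 93.84 × 0.9343 = 53372 m
   = 53.37 km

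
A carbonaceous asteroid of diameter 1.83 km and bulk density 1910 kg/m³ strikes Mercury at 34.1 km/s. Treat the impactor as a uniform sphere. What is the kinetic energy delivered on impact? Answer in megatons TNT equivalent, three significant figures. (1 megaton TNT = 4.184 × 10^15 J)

d = 1830 m; v = 34100 m/s.
Mass m = (π/6) ρ d³ = (π/6) × 1910 × (1830)³ = 6.129 × 10^12 kg
E = ½ m v² = 0.5 × 6.129 × 10^12 × (34100)² = 3.563 × 10^21 J
   = 3.563 × 10^21 / 4.184×10^15 = 8.516 × 10^5 Mt

E ≈ 8.52 × 10^5 Mt TNT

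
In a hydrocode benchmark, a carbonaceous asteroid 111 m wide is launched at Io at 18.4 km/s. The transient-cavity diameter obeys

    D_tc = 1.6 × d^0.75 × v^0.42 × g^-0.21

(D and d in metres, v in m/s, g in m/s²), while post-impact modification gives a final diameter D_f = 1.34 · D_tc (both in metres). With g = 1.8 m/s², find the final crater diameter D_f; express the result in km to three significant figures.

v = 18400 m/s.
d^0.75 = 111^0.75 = 34.20
v^0.42 = 18400^0.42 = 61.83
g^-0.21 = 1.8^-0.21 = 0.8839
D_tc = 1.6 × 34.20 × 61.83 × 0.8839 = 2991 m
D_f = 1.34 × 2991 = 4008 m
     = 4.008 km

D_f ≈ 4.01 km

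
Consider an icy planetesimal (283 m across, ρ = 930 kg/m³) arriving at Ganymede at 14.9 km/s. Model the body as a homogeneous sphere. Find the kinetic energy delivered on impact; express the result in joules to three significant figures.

E ≈ 1.23 × 10^18 J

v = 14900 m/s.
Mass m = (π/6) ρ d³ = (π/6) × 930 × (283)³ = 1.104 × 10^10 kg
E = ½ m v² = 0.5 × 1.104 × 10^10 × (14900)² = 1.225 × 10^18 J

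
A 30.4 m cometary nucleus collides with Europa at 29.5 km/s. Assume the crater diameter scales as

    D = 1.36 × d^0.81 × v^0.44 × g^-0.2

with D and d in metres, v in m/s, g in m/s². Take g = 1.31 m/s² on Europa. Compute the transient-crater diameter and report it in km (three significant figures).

D ≈ 1.90 km

In SI units: v = 29500 m/s.
d^0.81 = 30.4^0.81 = 15.89
v^0.44 = 29500^0.44 = 92.62
g^-0.2 = 1.31^-0.2 = 0.9474
D = 1.36 × 15.89 × 92.62 × 0.9474 = 1896 m
   = 1.896 km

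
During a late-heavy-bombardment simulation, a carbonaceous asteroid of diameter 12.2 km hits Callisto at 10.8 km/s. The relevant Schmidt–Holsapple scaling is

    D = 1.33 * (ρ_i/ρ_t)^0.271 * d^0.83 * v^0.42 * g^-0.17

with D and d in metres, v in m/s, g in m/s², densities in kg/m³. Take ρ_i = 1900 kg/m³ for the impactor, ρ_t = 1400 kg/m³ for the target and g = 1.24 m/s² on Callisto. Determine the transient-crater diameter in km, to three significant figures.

In SI units: d = 12200 m, v = 10800 m/s.
(ρ_i/ρ_t)^0.271 = (1900/1400)^0.271 = 1.086
d^0.83 = 12200^0.83 = 2464
v^0.42 = 10800^0.42 = 49.44
g^-0.17 = 1.24^-0.17 = 0.9641
D = 1.33 × 1.086 × 2464 × 49.44 × 0.9641 = 1.696 × 10^5 m
   = 169.6 km

D ≈ 170 km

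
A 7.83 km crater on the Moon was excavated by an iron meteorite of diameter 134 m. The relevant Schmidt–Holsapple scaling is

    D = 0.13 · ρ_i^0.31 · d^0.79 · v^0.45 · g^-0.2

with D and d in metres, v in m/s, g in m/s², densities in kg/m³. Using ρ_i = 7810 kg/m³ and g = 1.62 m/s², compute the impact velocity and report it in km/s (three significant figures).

v ≈ 19.9 km/s

Rearranging for v: v = [D / (0.13 · 7810^0.31 · 134^0.79 · 1.62^-0.2)]^(1/0.45).
D = 7830 m.
7810^0.31 = 16.10
134^0.79 = 47.91
1.62^-0.2 = 0.9080
Denominator = 0.13 × 16.10 × 47.91 × 0.9080 = 91.05
D / 91.05 = 7830 / 91.05 = 86.00
v = 86.00^(1/0.45) = 86.00^2.2222 = 19900 m/s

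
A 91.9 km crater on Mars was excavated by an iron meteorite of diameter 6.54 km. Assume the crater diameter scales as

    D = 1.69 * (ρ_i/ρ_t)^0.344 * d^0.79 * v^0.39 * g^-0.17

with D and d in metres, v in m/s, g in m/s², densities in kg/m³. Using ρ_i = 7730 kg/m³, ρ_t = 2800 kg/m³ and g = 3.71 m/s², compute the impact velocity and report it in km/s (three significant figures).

v ≈ 18.7 km/s

Rearranging for v: v = [D / (1.69 · (7730/2800)^0.344 · 6540^0.79 · 3.71^-0.17)]^(1/0.39).
D = 91900 m.
(7730/2800)^0.344 = 1.418
6540^0.79 = 1033
3.71^-0.17 = 0.8002
Denominator = 1.69 × 1.418 × 1033 × 0.8002 = 1981
D / 1981 = 91900 / 1981 = 46.39
v = 46.39^(1/0.39) = 46.39^2.5641 = 18745 m/s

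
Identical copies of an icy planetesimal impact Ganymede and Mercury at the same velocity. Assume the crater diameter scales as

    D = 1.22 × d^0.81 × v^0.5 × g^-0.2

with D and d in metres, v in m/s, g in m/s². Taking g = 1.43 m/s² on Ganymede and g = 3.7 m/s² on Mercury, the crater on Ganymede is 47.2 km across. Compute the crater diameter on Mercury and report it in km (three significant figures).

D ≈ 39.0 km

All impactor-dependent factors cancel in the ratio, leaving D_Mercury/D_Ganymede = (g_Mercury/g_Ganymede)^-0.2.
(3.7/1.43)^-0.2 = 2.587^-0.2 = 0.8269
D_Mercury = 0.8269 × 47.2 km = 39.0 km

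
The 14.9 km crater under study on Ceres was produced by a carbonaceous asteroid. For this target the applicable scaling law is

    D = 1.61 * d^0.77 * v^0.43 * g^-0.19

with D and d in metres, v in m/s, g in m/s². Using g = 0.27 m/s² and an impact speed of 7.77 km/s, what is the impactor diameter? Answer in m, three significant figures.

Rearranging for d: d = [D / (1.61 · 7770^0.43 · 0.27^-0.19)]^(1/0.77).
D = 14900 m.
7770^0.43 = 47.08
0.27^-0.19 = 1.282
Denominator = 1.61 × 47.08 × 1.282 = 97.17
D / 97.17 = 14900 / 97.17 = 153.3
d = 153.3^(1/0.77) = 153.3^1.2987 = 689.2 m

d ≈ 689 m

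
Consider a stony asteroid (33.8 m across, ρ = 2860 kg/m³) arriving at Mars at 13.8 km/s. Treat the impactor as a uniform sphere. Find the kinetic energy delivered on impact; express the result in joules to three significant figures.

E ≈ 5.51 × 10^15 J

v = 13800 m/s.
Mass m = (π/6) ρ d³ = (π/6) × 2860 × (33.8)³ = 5.782 × 10^7 kg
E = ½ m v² = 0.5 × 5.782 × 10^7 × (13800)² = 5.506 × 10^15 J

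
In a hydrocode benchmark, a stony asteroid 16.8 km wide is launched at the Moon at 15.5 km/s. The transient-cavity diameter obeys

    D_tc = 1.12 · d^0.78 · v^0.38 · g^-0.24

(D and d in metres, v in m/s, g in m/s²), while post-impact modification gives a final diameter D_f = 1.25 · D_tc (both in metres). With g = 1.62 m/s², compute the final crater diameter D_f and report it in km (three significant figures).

D_f ≈ 96.4 km

In SI: d = 16800 m, v = 15500 m/s.
d^0.78 = 16800^0.78 = 1976
v^0.38 = 15500^0.38 = 39.11
g^-0.24 = 1.62^-0.24 = 0.8907
D_tc = 1.12 × 1976 × 39.11 × 0.8907 = 77090 m
D_f = 1.25 × 77090 = 96362 m
     = 96.36 km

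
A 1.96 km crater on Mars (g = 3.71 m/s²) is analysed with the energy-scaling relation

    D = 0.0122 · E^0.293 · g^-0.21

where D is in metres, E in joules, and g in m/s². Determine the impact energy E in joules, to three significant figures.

Rearranging: E = [D / (0.0122 · g^-0.21)]^(1/0.293).
D = 1960 m.
g^-0.21 = 3.71^-0.21 = 0.7593
D / (0.0122 × 0.7593) = 1960 / (9.263 × 10^-3) = 2.116 × 10^5
E = (2.116 × 10^5)^3.413 = 1.500 × 10^18 J

E ≈ 1.50 × 10^18 J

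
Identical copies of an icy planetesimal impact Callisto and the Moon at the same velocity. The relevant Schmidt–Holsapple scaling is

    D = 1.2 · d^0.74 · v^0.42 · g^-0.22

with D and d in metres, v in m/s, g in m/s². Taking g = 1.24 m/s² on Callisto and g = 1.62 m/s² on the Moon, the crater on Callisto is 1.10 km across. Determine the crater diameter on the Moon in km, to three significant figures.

All impactor-dependent factors cancel in the ratio, leaving D_Moon/D_Callisto = (g_Moon/g_Callisto)^-0.22.
(1.62/1.24)^-0.22 = 1.306^-0.22 = 0.9430
D_Moon = 0.9430 × 1.10 km = 1.04 km

D ≈ 1.04 km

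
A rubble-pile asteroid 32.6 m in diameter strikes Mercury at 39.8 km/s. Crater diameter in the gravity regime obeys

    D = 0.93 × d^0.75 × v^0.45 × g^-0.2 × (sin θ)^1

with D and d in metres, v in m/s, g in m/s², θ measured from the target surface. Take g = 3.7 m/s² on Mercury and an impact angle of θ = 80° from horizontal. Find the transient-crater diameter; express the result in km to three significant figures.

D ≈ 1.13 km

In SI units: v = 39800 m/s.
d^0.75 = 32.6^0.75 = 13.64
v^0.45 = 39800^0.45 = 117.5
g^-0.2 = 3.7^-0.2 = 0.7698
(sin 80°)^1 = 0.9848^1 = 0.9848
D = 0.93 × 13.64 × 117.5 × 0.7698 × 0.9848 = 1130 m
   = 1.130 km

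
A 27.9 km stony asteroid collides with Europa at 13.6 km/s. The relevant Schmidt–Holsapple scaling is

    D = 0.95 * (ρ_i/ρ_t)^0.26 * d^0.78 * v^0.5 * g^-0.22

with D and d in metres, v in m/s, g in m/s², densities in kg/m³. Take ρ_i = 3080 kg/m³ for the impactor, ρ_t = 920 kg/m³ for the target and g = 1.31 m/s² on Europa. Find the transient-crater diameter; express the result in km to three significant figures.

D ≈ 419 km

In SI units: d = 27900 m, v = 13600 m/s.
(ρ_i/ρ_t)^0.26 = (3080/920)^0.26 = 1.369
d^0.78 = 27900^0.78 = 2935
v^0.5 = 13600^0.5 = 116.6
g^-0.22 = 1.31^-0.22 = 0.9423
D = 0.95 × 1.369 × 2935 × 116.6 × 0.9423 = 4.194 × 10^5 m
   = 419.4 km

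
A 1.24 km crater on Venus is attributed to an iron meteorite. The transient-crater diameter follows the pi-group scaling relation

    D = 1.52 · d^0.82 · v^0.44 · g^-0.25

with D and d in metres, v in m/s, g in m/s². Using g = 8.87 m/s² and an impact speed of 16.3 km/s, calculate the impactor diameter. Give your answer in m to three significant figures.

d ≈ 38.0 m

Rearranging for d: d = [D / (1.52 · 16300^0.44 · 8.87^-0.25)]^(1/0.82).
D = 1240 m.
16300^0.44 = 71.34
8.87^-0.25 = 0.5795
Denominator = 1.52 × 71.34 × 0.5795 = 62.84
D / 62.84 = 1240 / 62.84 = 19.73
d = 19.73^(1/0.82) = 19.73^1.2195 = 37.97 m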